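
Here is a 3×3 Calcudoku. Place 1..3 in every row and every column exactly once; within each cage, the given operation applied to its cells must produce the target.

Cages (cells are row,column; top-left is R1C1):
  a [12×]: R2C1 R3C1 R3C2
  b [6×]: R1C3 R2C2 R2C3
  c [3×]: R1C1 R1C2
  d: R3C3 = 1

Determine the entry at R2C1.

2

The 3 cells of cage a must have product 12, so R2C1 = 2.
Cage a has product 12, which forces R3C1 = 3.
Cage a has product 12, leaving R3C2 = 2.
D is a freebie, which forces R3C3 = 1.
Column 1 now contains 3, leaving R1C1 = 1.
Cage c needs two cells with product 3; hence R1C2 = 3.
Cage b has product 6, which forces R1C3 = 2.
Cage b has product 6, so R2C2 = 1.
Column 3 now contains 1, which forces R2C3 = 3.
Filled in: 1 3 2 / 2 1 3 / 3 2 1.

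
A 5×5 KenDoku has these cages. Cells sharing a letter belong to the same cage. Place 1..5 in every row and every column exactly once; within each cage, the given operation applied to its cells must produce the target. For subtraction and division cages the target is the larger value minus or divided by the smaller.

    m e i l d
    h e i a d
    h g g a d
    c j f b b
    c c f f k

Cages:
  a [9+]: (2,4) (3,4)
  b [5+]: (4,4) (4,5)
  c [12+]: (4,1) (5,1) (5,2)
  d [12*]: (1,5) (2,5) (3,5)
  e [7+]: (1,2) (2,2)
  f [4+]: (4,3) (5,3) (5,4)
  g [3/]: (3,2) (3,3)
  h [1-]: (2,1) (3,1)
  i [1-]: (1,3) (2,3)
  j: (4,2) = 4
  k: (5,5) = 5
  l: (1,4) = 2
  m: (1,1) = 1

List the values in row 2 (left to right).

Cage m is a single given cell, leaving (1,1) = 1.
Cage l is a single given cell, so (1,4) = 2.
Cage j is given; hence (4,2) = 4.
Cage f has sum 4, leaving (4,3) = 1.
Row 4 already has 1, leaving (4,4) = 3.
Row 4 already has 3, which forces (4,5) = 2.
Cage f has sum 4, so (5,3) = 2.
Cage f needs sum 4, which forces (5,4) = 1.
Cage k is given, which forces (5,5) = 5.
Cage e's pair has sum 7, which forces (1,2) = 5.
Cage e's pair has sum 7, leaving (2,2) = 2.
The two cells of cage g must have quotient 3, so (3,2) = 1.
1 is placed in column 3, so (3,3) = 3.
Row 3 already has 3, leaving (3,5) = 4.
Row 4 already has 3; hence (4,1) = 5.
The 3 cells of cage c must have sum 12; hence (5,1) = 4.
Row 5 now contains 5, so (5,2) = 3.
3 is placed in column 3; hence (1,3) = 4.
4 is placed in column 5, so (1,5) = 3.
Column 1 already has 4, so (2,1) = 3.
Cage i's pair has difference 1, so (2,3) = 5.
The two cells of cage a must have sum 9, leaving (2,4) = 4.
Cage d has product 12, so (2,5) = 1.
5 is placed in column 1, leaving (3,1) = 2.
Row 3 now contains 4, which forces (3,4) = 5.
Filled in: 1 5 4 2 3 / 3 2 5 4 1 / 2 1 3 5 4 / 5 4 1 3 2 / 4 3 2 1 5.

3 2 5 4 1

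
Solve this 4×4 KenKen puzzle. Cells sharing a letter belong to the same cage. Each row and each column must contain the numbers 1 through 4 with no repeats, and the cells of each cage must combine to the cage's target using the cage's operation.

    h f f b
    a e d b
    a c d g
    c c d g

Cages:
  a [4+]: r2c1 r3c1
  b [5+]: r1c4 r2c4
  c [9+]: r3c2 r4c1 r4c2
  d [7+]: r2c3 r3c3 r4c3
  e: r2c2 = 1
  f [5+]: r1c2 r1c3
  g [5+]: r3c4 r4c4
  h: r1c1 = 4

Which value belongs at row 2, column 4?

Cage h is given; hence r1c1 = 4.
E is a freebie, which forces r2c2 = 1.
Row 2 already has 1, so r2c1 = 3.
Cage a needs two cells with sum 4, leaving r3c1 = 1.
Column 1 now contains 3; hence r4c1 = 2.
Cage d has sum 7, so r4c3 = 1.
Row 4 already has 1, so r4c4 = 3.
Column 4 already has 3, which forces r1c4 = 1.
Cage b's pair has sum 5, leaving r2c4 = 4.
Cage c needs sum 9; hence r3c2 = 3.
Cage g needs two cells with sum 5, which forces r3c4 = 2.
3 is placed in row 4; hence r4c2 = 4.
3 is placed in column 2, leaving r1c2 = 2.
Cage f needs two cells with sum 5, so r1c3 = 3.
4 is placed in row 2, which forces r2c3 = 2.
2 is placed in row 3, leaving r3c3 = 4.
Completed grid: 4 2 3 1 / 3 1 2 4 / 1 3 4 2 / 2 4 1 3.

4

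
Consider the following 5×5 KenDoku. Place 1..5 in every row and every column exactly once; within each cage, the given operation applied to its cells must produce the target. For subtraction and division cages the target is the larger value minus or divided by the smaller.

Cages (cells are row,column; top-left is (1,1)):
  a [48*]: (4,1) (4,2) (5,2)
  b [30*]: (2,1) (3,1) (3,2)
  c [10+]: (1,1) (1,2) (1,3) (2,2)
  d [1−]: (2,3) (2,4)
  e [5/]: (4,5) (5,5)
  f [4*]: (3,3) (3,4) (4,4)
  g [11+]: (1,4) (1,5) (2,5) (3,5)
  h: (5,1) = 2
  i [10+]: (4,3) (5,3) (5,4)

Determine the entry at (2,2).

1

The 3 cells of cage a must have product 48, leaving (4,1) = 4.
Cage a needs product 48; hence (4,2) = 3.
Cage h is given, so (5,1) = 2.
Cage a has product 48, so (5,2) = 4.
Cage b needs product 30; hence (3,2) = 2.
Row 3 already has 2, leaving (3,3) = 1.
1 is placed in row 3, leaving (3,4) = 4.
Cage i has sum 10; hence (4,3) = 2.
2 is placed in row 4, which forces (4,4) = 1.
Row 4 now contains 1, leaving (4,5) = 5.
5 is placed in column 5, which forces (5,5) = 1.
Cage c has sum 10; hence (1,1) = 1.
The 4 cells of cage c must have sum 10; hence (1,2) = 5.
The 4 cells of cage c must have sum 10; hence (1,3) = 3.
The 4 cells of cage g must have sum 11; hence (1,4) = 2.
Cage g needs sum 11; hence (1,5) = 4.
Column 2 now contains 2; hence (2,2) = 1.
3 is placed in column 3, leaving (2,3) = 4.
Cage g needs sum 11, leaving (2,5) = 2.
5 is placed in column 5, so (3,5) = 3.
3 is placed in column 3; hence (5,3) = 5.
5 is placed in row 5, so (5,4) = 3.
Cage b has product 30; hence (2,1) = 3.
Column 4 now contains 3, leaving (2,4) = 5.
Row 3 already has 3, so (3,1) = 5.
Completed grid: 1 5 3 2 4 / 3 1 4 5 2 / 5 2 1 4 3 / 4 3 2 1 5 / 2 4 5 3 1.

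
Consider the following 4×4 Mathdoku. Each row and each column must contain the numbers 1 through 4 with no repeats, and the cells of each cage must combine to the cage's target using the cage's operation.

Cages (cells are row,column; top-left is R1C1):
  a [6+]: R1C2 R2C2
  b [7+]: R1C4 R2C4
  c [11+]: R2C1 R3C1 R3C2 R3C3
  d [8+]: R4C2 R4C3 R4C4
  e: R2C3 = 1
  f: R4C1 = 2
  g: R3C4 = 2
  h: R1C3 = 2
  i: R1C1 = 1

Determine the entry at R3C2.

1

Cage i is a single given cell, leaving R1C1 = 1.
Cage h is a single given cell, so R1C3 = 2.
Cage e is a single given cell, which forces R2C3 = 1.
G is a freebie, so R3C4 = 2.
Cage f is a single given cell, so R4C1 = 2.
Row 1 now contains 2, leaving R1C2 = 4.
Row 1 now contains 4, leaving R1C4 = 3.
The 4 cells of cage c must have sum 11, leaving R2C1 = 3.
Cage a's pair has sum 6; hence R2C2 = 2.
Column 4 already has 3; hence R2C4 = 4.
Cage c has sum 11, leaving R3C1 = 4.
Cage c has sum 11; hence R3C2 = 1.
The 4 cells of cage c must have sum 11; hence R3C3 = 3.
Column 2 already has 1, leaving R4C2 = 3.
3 is placed in column 3, which forces R4C3 = 4.
4 is placed in column 4, leaving R4C4 = 1.
The full grid is 1 4 2 3 / 3 2 1 4 / 4 1 3 2 / 2 3 4 1.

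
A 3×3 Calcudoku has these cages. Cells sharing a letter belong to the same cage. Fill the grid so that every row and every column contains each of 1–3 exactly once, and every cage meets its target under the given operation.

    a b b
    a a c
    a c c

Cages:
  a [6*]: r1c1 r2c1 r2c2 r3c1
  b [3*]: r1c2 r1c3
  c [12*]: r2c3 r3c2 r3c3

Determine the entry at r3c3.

3

Cage a needs product 6, leaving r2c2 = 1.
Cage c needs product 12, leaving r2c3 = 2.
Cage c needs product 12; hence r3c2 = 2.
The 3 cells of cage c must have product 12, leaving r3c3 = 3.
Cage a needs product 6, leaving r1c1 = 2.
1 is placed in column 2, so r1c2 = 3.
3 is placed in column 3, so r1c3 = 1.
Row 2 now contains 2, leaving r2c1 = 3.
3 is placed in row 3, which forces r3c1 = 1.
Filled in: 2 3 1 / 3 1 2 / 1 2 3.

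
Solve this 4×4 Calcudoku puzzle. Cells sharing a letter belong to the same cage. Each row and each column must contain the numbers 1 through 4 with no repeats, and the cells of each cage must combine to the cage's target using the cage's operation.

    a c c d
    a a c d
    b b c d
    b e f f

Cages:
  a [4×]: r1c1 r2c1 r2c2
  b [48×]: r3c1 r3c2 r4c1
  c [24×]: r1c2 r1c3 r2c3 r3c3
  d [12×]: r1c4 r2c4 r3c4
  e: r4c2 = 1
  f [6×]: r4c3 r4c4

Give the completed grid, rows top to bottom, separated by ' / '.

2 3 1 4 / 1 2 4 3 / 3 4 2 1 / 4 1 3 2

Cage b needs product 48, so r3c1 = 3.
Cage b has product 48, leaving r3c2 = 4.
Row 3 already has 4; hence r3c4 = 1.
Cage b needs product 48; hence r4c1 = 4.
Cage e is given, leaving r4c2 = 1.
The 3 cells of cage a must have product 4, leaving r1c1 = 2.
The 4 cells of cage c must have product 24, leaving r1c2 = 3.
Row 1 now contains 3, leaving r1c4 = 4.
Column 1 now contains 4; hence r2c1 = 1.
1 is placed in column 2, so r2c2 = 2.
Row 2 now contains 1, leaving r2c3 = 4.
Column 4 already has 4, so r2c4 = 3.
Row 3 already has 1, so r3c3 = 2.
Column 3 now contains 2, so r4c3 = 3.
3 is placed in column 4, which forces r4c4 = 2.
Row 1 already has 4, so r1c3 = 1.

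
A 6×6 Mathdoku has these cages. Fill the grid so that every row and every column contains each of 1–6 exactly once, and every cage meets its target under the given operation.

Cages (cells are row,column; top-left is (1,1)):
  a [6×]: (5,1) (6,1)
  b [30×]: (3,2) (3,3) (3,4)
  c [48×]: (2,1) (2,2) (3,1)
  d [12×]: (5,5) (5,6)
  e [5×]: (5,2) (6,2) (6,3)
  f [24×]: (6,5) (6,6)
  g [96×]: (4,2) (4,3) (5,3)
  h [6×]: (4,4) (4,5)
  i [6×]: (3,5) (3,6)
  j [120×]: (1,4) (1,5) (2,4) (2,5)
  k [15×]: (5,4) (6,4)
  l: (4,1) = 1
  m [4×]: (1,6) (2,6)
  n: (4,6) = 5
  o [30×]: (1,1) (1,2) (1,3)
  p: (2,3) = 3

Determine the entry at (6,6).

P is a freebie, so (2,3) = 3.
Cage l is a single given cell; hence (4,1) = 1.
Cage g needs product 96, so (4,2) = 4.
The 3 cells of cage g must have product 96, leaving (4,3) = 6.
N is a freebie, leaving (4,6) = 5.
Cage e needs product 5, so (5,2) = 1.
Cage g has product 96, which forces (5,3) = 4.
Cage e has product 5, so (6,2) = 5.
Cage e has product 5; hence (6,3) = 1.
Row 6 now contains 5; hence (6,4) = 3.
3 is placed in column 4; hence (4,4) = 2.
Cage h needs two cells with product 6, which forces (4,5) = 3.
The two cells of cage a must have product 6, leaving (5,1) = 3.
3 is placed in column 4, leaving (5,4) = 5.
Cage a needs two cells with product 6, leaving (6,1) = 2.
2 is placed in column 1; hence (1,1) = 5.
The 3 cells of cage o must have product 30, which forces (1,2) = 3.
Cage o needs product 30, leaving (1,3) = 2.
Cage c needs product 48, which forces (2,2) = 2.
Cage b needs product 30, so (3,2) = 6.
Cage b has product 30, which forces (3,3) = 5.
5 is placed in column 4; hence (3,4) = 1.
Row 3 now contains 1, leaving (3,5) = 2.
Row 3 now contains 1, which forces (3,6) = 3.
Column 5 already has 2, which forces (5,5) = 6.
Row 5 already has 6, which forces (5,6) = 2.
6 is placed in column 5; hence (6,5) = 4.
Row 6 already has 4; hence (6,6) = 6.
Column 5 now contains 4; hence (1,5) = 1.
Row 1 now contains 1, which forces (1,6) = 4.
Cage c has product 48, leaving (2,1) = 6.
Row 2 already has 6, so (2,4) = 4.
Cage j has product 120, which forces (2,5) = 5.
Column 6 now contains 4, which forces (2,6) = 1.
Row 3 now contains 6, which forces (3,1) = 4.
Row 1 already has 4, leaving (1,4) = 6.
Filled in: 5 3 2 6 1 4 / 6 2 3 4 5 1 / 4 6 5 1 2 3 / 1 4 6 2 3 5 / 3 1 4 5 6 2 / 2 5 1 3 4 6.

6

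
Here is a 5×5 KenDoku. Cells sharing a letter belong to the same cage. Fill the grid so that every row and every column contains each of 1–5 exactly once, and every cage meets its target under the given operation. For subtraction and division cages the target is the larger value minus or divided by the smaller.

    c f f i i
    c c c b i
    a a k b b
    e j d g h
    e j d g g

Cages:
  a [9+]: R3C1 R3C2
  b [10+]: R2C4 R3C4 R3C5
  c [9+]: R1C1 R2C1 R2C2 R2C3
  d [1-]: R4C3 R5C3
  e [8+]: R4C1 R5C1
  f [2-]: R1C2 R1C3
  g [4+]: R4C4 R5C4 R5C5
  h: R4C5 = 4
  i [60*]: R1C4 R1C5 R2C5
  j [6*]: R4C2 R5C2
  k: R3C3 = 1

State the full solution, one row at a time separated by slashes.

Cage k is a single given cell, so R3C3 = 1.
The 3 cells of cage g must have sum 4; hence R4C4 = 1.
Cage h is a single given cell, leaving R4C5 = 4.
The 3 cells of cage g must have sum 4; hence R5C4 = 2.
Cage g needs sum 4; hence R5C5 = 1.
Cage i needs product 60, so R1C4 = 4.
Cage j needs two cells with product 6, leaving R4C2 = 2.
Row 5 already has 2; hence R5C2 = 3.
Row 5 now contains 3, which forces R5C3 = 4.
Cage f's pair has difference 2, which forces R1C3 = 3.
3 is placed in row 1, leaving R1C5 = 5.
Column 5 already has 5; hence R2C5 = 3.
The 3 cells of cage b must have sum 10, leaving R3C5 = 2.
The two cells of cage e must have sum 8; hence R4C1 = 3.
Column 3 now contains 3; hence R4C3 = 5.
Row 5 now contains 3, so R5C1 = 5.
Cage c has sum 9, so R1C1 = 2.
Row 1 now contains 5, leaving R1C2 = 1.
Column 2 now contains 1, which forces R2C2 = 4.
Column 3 already has 5, leaving R2C3 = 2.
Row 2 already has 3, so R2C4 = 5.
Column 1 now contains 5, leaving R3C1 = 4.
Cage a's pair has sum 9, leaving R3C2 = 5.
Cage b needs sum 10, leaving R3C4 = 3.
4 is placed in row 2, so R2C1 = 1.

2 1 3 4 5 / 1 4 2 5 3 / 4 5 1 3 2 / 3 2 5 1 4 / 5 3 4 2 1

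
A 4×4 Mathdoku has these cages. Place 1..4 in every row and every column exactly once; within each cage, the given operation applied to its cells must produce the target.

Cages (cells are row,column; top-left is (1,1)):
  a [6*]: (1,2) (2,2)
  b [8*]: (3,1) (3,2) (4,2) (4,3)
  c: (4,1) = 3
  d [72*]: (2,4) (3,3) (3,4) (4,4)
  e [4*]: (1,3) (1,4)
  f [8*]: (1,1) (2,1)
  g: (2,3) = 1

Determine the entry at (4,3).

Cage g is a single given cell, which forces (2,3) = 1.
The 4 cells of cage d must have product 72, so (3,3) = 3.
C is a freebie, which forces (4,1) = 3.
1 is placed in column 3, so (1,3) = 4.
Cage e's pair has product 4; hence (1,4) = 1.
The 4 cells of cage d must have product 72, which forces (2,4) = 3.
Cage b has product 8; hence (3,1) = 1.
The 4 cells of cage b must have product 8, so (4,2) = 1.
4 is placed in column 3; hence (4,3) = 2.
2 is placed in row 4, leaving (4,4) = 4.
4 is placed in row 1; hence (1,1) = 2.
Cage a needs two cells with product 6, leaving (1,2) = 3.
The two cells of cage f must have product 8; hence (2,1) = 4.
3 is placed in row 2, leaving (2,2) = 2.
Cage b needs product 8, which forces (3,2) = 4.
Column 4 already has 4, which forces (3,4) = 2.
Completed grid: 2 3 4 1 / 4 2 1 3 / 1 4 3 2 / 3 1 2 4.

2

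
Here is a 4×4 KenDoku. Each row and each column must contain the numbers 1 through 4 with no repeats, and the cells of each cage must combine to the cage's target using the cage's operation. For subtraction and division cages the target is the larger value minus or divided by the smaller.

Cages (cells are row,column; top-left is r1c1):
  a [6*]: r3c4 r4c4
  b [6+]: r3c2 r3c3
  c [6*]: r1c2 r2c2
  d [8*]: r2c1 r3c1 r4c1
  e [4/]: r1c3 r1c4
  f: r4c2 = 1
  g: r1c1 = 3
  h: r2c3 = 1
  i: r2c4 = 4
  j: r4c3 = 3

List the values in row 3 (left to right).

G is a freebie; hence r1c1 = 3.
Row 1 already has 3; hence r1c2 = 2.
Column 2 now contains 2, leaving r2c2 = 3.
Cage h is given; hence r2c3 = 1.
I is a freebie, so r2c4 = 4.
Column 2 now contains 2, leaving r3c2 = 4.
Row 3 now contains 4, which forces r3c3 = 2.
Row 3 now contains 2, so r3c4 = 3.
Cage f is given, so r4c2 = 1.
Cage j is a single given cell, which forces r4c3 = 3.
3 is placed in column 4, so r4c4 = 2.
1 is placed in column 3, leaving r1c3 = 4.
Column 4 now contains 4; hence r1c4 = 1.
Row 2 already has 4, leaving r2c1 = 2.
Row 3 now contains 2; hence r3c1 = 1.
2 is placed in row 4, which forces r4c1 = 4.
The full grid is 3 2 4 1 / 2 3 1 4 / 1 4 2 3 / 4 1 3 2.

1 4 2 3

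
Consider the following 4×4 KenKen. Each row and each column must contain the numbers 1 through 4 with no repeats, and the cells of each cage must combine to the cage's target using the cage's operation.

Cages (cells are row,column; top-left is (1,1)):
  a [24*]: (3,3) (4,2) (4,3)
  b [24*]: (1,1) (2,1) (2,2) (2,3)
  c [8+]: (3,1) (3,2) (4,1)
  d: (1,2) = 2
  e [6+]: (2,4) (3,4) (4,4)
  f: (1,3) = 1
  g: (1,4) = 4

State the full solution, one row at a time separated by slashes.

3 2 1 4 / 2 1 4 3 / 4 3 2 1 / 1 4 3 2

Cage d is a single given cell, so (1,2) = 2.
Cage f is given; hence (1,3) = 1.
Cage g is given, so (1,4) = 4.
Row 1 already has 4, so (1,1) = 3.
The 3 cells of cage c must have sum 8, leaving (3,2) = 3.
3 is placed in column 2; hence (4,2) = 4.
Column 2 already has 4, which forces (2,2) = 1.
Cage c has sum 8, leaving (3,1) = 4.
The 3 cells of cage a must have product 24, leaving (3,3) = 2.
2 is placed in row 3; hence (3,4) = 1.
Row 4 already has 4, so (4,1) = 1.
The 3 cells of cage a must have product 24; hence (4,3) = 3.
Row 4 already has 3, so (4,4) = 2.
Column 1 already has 4, which forces (2,1) = 2.
Column 3 already has 2, so (2,3) = 4.
2 is placed in column 4, so (2,4) = 3.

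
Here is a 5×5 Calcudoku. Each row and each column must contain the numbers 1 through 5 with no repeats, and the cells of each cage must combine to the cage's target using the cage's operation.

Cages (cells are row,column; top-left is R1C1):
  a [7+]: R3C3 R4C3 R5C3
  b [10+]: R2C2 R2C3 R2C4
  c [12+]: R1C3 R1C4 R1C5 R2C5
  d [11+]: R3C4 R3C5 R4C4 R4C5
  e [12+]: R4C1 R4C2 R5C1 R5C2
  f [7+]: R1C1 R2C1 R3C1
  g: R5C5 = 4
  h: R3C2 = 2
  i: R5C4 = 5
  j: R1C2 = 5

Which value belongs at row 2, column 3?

5

Cage j is a single given cell; hence R1C2 = 5.
H is a freebie, leaving R3C2 = 2.
I is a freebie; hence R5C4 = 5.
Cage g is given, which forces R5C5 = 4.
Cage b needs sum 10, leaving R2C3 = 5.
5 is placed in row 2; hence R2C5 = 3.
The 4 cells of cage c must have sum 12, so R1C5 = 2.
The 3 cells of cage f must have sum 7, which forces R2C1 = 2.
Column 1 now contains 2, which forces R5C1 = 3.
Row 5 already has 3, which forces R5C2 = 1.
Row 5 now contains 1; hence R5C3 = 2.
Column 2 already has 1, which forces R2C2 = 4.
Cage b needs sum 10, so R2C4 = 1.
3 is placed in column 1, which forces R4C1 = 5.
Cage e has sum 12, leaving R4C2 = 3.
Row 4 now contains 5; hence R4C5 = 1.
Cage a has sum 7, so R3C3 = 1.
Cage d has sum 11, so R3C4 = 3.
1 is placed in column 5; hence R3C5 = 5.
Row 4 now contains 1, leaving R4C3 = 4.
Cage d needs sum 11, which forces R4C4 = 2.
Cage f needs sum 7; hence R1C1 = 1.
Column 3 already has 4, leaving R1C3 = 3.
Column 4 now contains 3, which forces R1C4 = 4.
Row 3 now contains 1, so R3C1 = 4.
Filled in: 1 5 3 4 2 / 2 4 5 1 3 / 4 2 1 3 5 / 5 3 4 2 1 / 3 1 2 5 4.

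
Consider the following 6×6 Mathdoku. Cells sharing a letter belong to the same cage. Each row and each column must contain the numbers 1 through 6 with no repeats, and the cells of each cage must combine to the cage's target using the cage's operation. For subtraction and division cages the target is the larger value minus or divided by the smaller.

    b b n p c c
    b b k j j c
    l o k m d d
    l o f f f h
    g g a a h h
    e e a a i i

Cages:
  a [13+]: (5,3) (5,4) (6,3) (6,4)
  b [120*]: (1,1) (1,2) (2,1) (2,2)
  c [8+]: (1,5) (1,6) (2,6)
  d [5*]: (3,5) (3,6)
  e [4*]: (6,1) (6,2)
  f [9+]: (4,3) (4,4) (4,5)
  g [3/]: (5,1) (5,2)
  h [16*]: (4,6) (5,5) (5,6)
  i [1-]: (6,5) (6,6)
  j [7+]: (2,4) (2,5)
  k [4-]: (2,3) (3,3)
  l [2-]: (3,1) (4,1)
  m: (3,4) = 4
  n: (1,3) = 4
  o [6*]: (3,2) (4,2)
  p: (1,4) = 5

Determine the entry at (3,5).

1

N is a freebie, leaving (1,3) = 4.
P is a freebie; hence (1,4) = 5.
Cage m is a single given cell; hence (3,4) = 4.
The only place for 5 in row 5 is (5,3).
Column 2 needs a 5, and only (2,2) is open for it.
Column 2 needs a 4, and only (6,2) is open for it.
Row 6 now contains 4, so (6,1) = 1.
Row 6 now contains 1; hence (6,3) = 3.
Cage a needs sum 13, so (5,4) = 3.
Cage a has sum 13, leaving (6,4) = 2.
The only place for 3 in row 2 is (2,6).
Cage c needs sum 8, leaving (1,5) = 3.
The 3 cells of cage c must have sum 8, leaving (1,6) = 2.
2 is placed in column 6, so (4,6) = 4.
Column 6 now contains 4, leaving (5,6) = 1.
Row 1 now contains 2, which forces (1,1) = 6.
Row 1 now contains 2, which forces (1,2) = 1.
Cage b has product 120, which forces (2,1) = 4.
The two cells of cage d must have product 5, so (3,5) = 1.
1 is placed in column 6, so (3,6) = 5.
6 is placed in column 1, leaving (5,1) = 2.
Row 5 already has 2, leaving (5,2) = 6.
The 3 cells of cage h must have product 16, which forces (5,5) = 4.
5 is placed in column 6; hence (6,6) = 6.
The two cells of cage j must have sum 7, leaving (2,4) = 1.
1 is placed in column 5, so (2,5) = 6.
Row 3 now contains 5, which forces (3,1) = 3.
Row 3 now contains 3, leaving (3,2) = 2.
Row 3 already has 2; hence (3,3) = 6.
Cage l's pair has difference 2, so (4,1) = 5.
Column 2 now contains 2; hence (4,2) = 3.
1 is placed in column 4, which forces (4,4) = 6.
6 is placed in column 5, which forces (4,5) = 2.
Row 6 now contains 6; hence (6,5) = 5.
Row 2 already has 6, which forces (2,3) = 2.
Row 4 now contains 2, which forces (4,3) = 1.
Filled in: 6 1 4 5 3 2 / 4 5 2 1 6 3 / 3 2 6 4 1 5 / 5 3 1 6 2 4 / 2 6 5 3 4 1 / 1 4 3 2 5 6.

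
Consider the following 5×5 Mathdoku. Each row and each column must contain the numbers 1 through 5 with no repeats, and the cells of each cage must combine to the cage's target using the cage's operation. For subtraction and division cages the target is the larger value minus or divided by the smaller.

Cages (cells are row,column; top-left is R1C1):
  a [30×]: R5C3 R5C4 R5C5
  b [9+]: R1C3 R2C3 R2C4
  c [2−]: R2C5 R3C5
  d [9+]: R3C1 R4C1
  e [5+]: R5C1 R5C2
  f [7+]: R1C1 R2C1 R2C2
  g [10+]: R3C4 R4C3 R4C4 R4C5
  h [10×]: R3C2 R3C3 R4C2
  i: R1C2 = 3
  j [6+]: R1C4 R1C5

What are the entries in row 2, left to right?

Cage i is a single given cell, leaving R1C2 = 3.
Row 5 needs a 1, and only R5C1 is open for it.
Column 1 already has 1, so R1C1 = 2.
Cage f needs sum 7, which forces R2C1 = 3.
The 3 cells of cage f must have sum 7, leaving R2C2 = 2.
Cage e's pair has sum 5, which forces R5C2 = 4.
Cage b needs sum 9, leaving R1C3 = 4.
Cage b has sum 9, leaving R2C3 = 1.
Cage b has sum 9; hence R2C4 = 4.
Row 2 already has 4, leaving R2C5 = 5.
The 3 cells of cage h must have product 10; hence R3C3 = 2.
Row 3 already has 2, which forces R3C5 = 3.
Column 5 now contains 3, which forces R5C5 = 2.
The two cells of cage j must have sum 6, so R1C4 = 5.
Column 5 now contains 5, which forces R1C5 = 1.
Row 3 now contains 3, leaving R3C4 = 1.
Column 5 now contains 1, so R4C5 = 4.
Column 4 now contains 5, which forces R5C4 = 3.
Cage d needs two cells with sum 9; hence R3C1 = 4.
Row 3 already has 1, which forces R3C2 = 5.
Row 4 already has 4; hence R4C1 = 5.
Cage h needs product 10; hence R4C2 = 1.
Cage g has sum 10, so R4C3 = 3.
Column 4 already has 3, leaving R4C4 = 2.
Row 5 already has 3, leaving R5C3 = 5.
The full grid is 2 3 4 5 1 / 3 2 1 4 5 / 4 5 2 1 3 / 5 1 3 2 4 / 1 4 5 3 2.

3 2 1 4 5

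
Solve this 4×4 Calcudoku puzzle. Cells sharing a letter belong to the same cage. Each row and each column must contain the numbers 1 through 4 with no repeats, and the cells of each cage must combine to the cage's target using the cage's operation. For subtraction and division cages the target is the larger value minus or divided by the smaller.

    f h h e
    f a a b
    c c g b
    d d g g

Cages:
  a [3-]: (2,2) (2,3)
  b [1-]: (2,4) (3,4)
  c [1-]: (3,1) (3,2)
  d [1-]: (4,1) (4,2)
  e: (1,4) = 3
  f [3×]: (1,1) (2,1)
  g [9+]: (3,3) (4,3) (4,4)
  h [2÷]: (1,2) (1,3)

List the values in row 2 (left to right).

Cage e is given, leaving (1,4) = 3.
Row 1 now contains 3, leaving (1,1) = 1.
Cage f's pair has product 3, leaving (2,1) = 3.
The only place for 2 in row 2 is (2,4).
2 is placed in column 4; hence (3,4) = 1.
2 is placed in column 4, leaving (4,4) = 4.
1 is placed in row 3, so (3,2) = 3.
4 is placed in row 4, so (4,1) = 2.
3 is placed in column 2; hence (4,2) = 1.
1 is placed in row 4; hence (4,3) = 3.
Column 2 now contains 1, leaving (2,2) = 4.
The two cells of cage a must have difference 3; hence (2,3) = 1.
2 is placed in column 1; hence (3,1) = 4.
Cage g has sum 9, so (3,3) = 2.
Column 2 already has 4, so (1,2) = 2.
Column 3 now contains 2; hence (1,3) = 4.
Filled in: 1 2 4 3 / 3 4 1 2 / 4 3 2 1 / 2 1 3 4.

3 4 1 2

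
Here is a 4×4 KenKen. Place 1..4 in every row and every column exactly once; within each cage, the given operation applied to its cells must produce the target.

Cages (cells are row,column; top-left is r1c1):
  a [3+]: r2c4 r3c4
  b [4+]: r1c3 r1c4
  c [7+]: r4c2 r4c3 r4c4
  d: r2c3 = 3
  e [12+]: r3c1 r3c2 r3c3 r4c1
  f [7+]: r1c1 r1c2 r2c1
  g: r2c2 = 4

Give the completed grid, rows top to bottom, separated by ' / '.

Cage g is given, which forces r2c2 = 4.
Cage d is given, which forces r2c3 = 3.
3 is placed in column 3, so r1c3 = 1.
Cage b needs two cells with sum 4, which forces r1c4 = 3.
Row 1 already has 3, leaving r1c1 = 4.
Row 1 already has 1, so r1c2 = 2.
Cage f has sum 7, which forces r2c1 = 1.
1 is placed in row 2, leaving r2c4 = 2.
Column 4 already has 2, which forces r3c4 = 1.
Column 1 now contains 4, which forces r4c1 = 3.
2 is placed in column 2, so r4c2 = 1.
1 is placed in column 4, so r4c4 = 4.
Column 1 now contains 3, leaving r3c1 = 2.
1 is placed in row 3; hence r3c2 = 3.
Cage e has sum 12, leaving r3c3 = 4.
Row 4 already has 4; hence r4c3 = 2.

4 2 1 3 / 1 4 3 2 / 2 3 4 1 / 3 1 2 4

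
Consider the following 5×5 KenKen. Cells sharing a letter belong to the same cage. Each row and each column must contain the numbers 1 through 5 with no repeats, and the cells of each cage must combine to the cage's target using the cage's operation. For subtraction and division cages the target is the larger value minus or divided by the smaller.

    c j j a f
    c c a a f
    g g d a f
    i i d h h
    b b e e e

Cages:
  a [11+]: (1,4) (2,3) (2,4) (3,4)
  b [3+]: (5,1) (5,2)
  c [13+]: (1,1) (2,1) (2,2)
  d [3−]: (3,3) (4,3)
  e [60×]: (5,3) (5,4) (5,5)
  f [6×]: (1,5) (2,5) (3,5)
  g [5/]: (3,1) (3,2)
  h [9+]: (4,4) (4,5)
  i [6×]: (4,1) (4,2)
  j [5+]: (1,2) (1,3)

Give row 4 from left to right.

In row 4, 1 can only go at (4,3), so (4,3) = 1.
Cage d's pair has difference 3, leaving (3,3) = 4.
In column 1, 4 can only go at (1,1), so (1,1) = 4.
Cage c needs sum 13, so (2,1) = 5.
The 3 cells of cage c must have sum 13, which forces (2,2) = 4.
5 is placed in column 1; hence (3,1) = 1.
Row 3 now contains 1, leaving (3,2) = 5.
Column 1 now contains 1, so (5,1) = 2.
2 is placed in row 5, leaving (5,2) = 1.
Cage a needs sum 11, which forces (1,4) = 5.
Cage a has sum 11, which forces (2,4) = 1.
Column 1 already has 2, so (4,1) = 3.
The two cells of cage i must have product 6, so (4,2) = 2.
5 is placed in column 4; hence (4,4) = 4.
Row 4 already has 4; hence (4,5) = 5.
4 is placed in column 4, so (5,4) = 3.
3 is placed in row 5; hence (5,5) = 4.
2 is placed in column 2, so (1,2) = 3.
Cage j's pair has sum 5, which forces (1,3) = 2.
Cage f has product 6; hence (1,5) = 1.
Cage a needs sum 11, which forces (2,3) = 3.
3 is placed in row 2; hence (2,5) = 2.
3 is placed in column 4, so (3,4) = 2.
2 is placed in column 5, which forces (3,5) = 3.
3 is placed in row 5, leaving (5,3) = 5.
Filled in: 4 3 2 5 1 / 5 4 3 1 2 / 1 5 4 2 3 / 3 2 1 4 5 / 2 1 5 3 4.

3 2 1 4 5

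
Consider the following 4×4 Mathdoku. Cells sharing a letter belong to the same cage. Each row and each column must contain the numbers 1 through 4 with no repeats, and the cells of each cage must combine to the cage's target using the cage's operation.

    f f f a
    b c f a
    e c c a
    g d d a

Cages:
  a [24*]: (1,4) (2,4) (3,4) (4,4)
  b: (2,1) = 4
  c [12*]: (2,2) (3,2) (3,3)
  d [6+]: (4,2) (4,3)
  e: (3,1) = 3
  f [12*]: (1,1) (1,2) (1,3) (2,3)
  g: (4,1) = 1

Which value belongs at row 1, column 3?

3

B is a freebie, which forces (2,1) = 4.
Cage e is a single given cell, so (3,1) = 3.
G is a freebie, leaving (4,1) = 1.
1 is placed in column 1, so (1,1) = 2.
Cage c has product 12, which forces (2,2) = 3.
Cage f needs product 12, so (2,3) = 2.
2 is placed in row 2, so (2,4) = 1.
Column 3 already has 2, so (4,3) = 4.
3 is placed in column 2, which forces (1,2) = 1.
Cage f has product 12, leaving (1,3) = 3.
Row 1 already has 3, leaving (1,4) = 4.
Cage c has product 12; hence (3,2) = 4.
Column 3 already has 4, which forces (3,3) = 1.
Column 4 already has 4, leaving (3,4) = 2.
4 is placed in row 4, so (4,2) = 2.
Column 4 already has 2, which forces (4,4) = 3.
Completed grid: 2 1 3 4 / 4 3 2 1 / 3 4 1 2 / 1 2 4 3.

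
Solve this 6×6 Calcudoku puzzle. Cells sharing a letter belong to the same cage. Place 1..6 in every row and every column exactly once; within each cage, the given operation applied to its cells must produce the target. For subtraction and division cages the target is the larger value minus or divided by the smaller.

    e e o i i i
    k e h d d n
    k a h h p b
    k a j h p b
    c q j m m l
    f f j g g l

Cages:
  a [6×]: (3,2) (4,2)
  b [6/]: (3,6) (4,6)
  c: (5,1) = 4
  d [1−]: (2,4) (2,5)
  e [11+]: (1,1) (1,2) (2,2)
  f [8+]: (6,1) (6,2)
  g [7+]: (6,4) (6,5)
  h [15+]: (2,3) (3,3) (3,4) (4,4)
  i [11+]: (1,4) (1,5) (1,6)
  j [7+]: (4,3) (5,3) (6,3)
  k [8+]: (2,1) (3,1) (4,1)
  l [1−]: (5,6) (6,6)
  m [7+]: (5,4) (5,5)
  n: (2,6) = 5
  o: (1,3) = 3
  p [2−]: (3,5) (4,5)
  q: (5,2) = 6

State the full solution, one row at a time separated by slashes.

6 1 3 4 5 2 / 1 4 6 2 3 5 / 2 3 5 1 4 6 / 5 2 4 3 6 1 / 4 6 1 5 2 3 / 3 5 2 6 1 4

Cage o is a single given cell; hence (1,3) = 3.
Cage n is given, which forces (2,6) = 5.
Cage c is a single given cell; hence (5,1) = 4.
Cage q is a single given cell, which forces (5,2) = 6.
The only place for 6 in row 2 is (2,3).
In row 5, 3 can only go at (5,6), so (5,6) = 3.
Row 5 needs a 1, and only (5,3) is open for it.
The only place for 3 in column 1 is (6,1).
Cage f needs two cells with sum 8, leaving (6,2) = 5.
The only place for 6 in column 1 is (1,1).
Row 1 needs a 1, and only (1,2) is open for it.
The 3 cells of cage e must have sum 11; hence (2,2) = 4.
The only place for 5 in column 3 is (3,3).
The 3 cells of cage k must have sum 8; hence (4,1) = 5.
Row 3 needs a 4, and only (3,5) is open for it.
In row 3, 6 can only go at (3,6), so (3,6) = 6.
6 is placed in column 6, so (4,6) = 1.
Cage h has sum 15, leaving (3,4) = 1.
Row 4 now contains 1; hence (4,4) = 3.
Column 4 already has 1, which forces (6,4) = 6.
6 is placed in row 6, leaving (6,5) = 1.
Cage k has sum 8, which forces (2,1) = 1.
Column 4 now contains 3, leaving (2,4) = 2.
Cage d's pair has difference 1, leaving (2,5) = 3.
1 is placed in row 3, leaving (3,1) = 2.
Cage a needs two cells with product 6, which forces (3,2) = 3.
3 is placed in row 4, so (4,2) = 2.
Row 4 already has 2, leaving (4,3) = 4.
Row 4 already has 2, leaving (4,5) = 6.
2 is placed in column 4, which forces (5,4) = 5.
5 is placed in row 5; hence (5,5) = 2.
Column 3 now contains 4, so (6,3) = 2.
Row 6 already has 2, so (6,6) = 4.
Column 4 now contains 5, so (1,4) = 4.
2 is placed in column 5, leaving (1,5) = 5.
Column 6 already has 4, leaving (1,6) = 2.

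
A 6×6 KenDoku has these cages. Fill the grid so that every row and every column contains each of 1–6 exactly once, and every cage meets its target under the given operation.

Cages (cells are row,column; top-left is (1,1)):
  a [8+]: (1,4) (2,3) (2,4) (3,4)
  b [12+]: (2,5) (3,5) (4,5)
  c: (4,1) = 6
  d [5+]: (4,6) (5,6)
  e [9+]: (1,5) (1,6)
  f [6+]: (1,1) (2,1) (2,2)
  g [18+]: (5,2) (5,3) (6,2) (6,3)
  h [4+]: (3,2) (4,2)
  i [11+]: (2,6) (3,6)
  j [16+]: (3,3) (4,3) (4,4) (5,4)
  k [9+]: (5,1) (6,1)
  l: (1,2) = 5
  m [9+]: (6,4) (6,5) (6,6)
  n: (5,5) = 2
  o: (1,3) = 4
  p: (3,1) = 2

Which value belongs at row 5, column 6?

Cage l is a single given cell; hence (1,2) = 5.
O is a freebie, so (1,3) = 4.
Cage p is a single given cell, leaving (3,1) = 2.
Cage c is given, so (4,1) = 6.
Cage n is a single given cell, which forces (5,5) = 2.
In row 1, 2 can only go at (1,4), so (1,4) = 2.
In row 1, 1 can only go at (1,1), so (1,1) = 1.
The only place for 4 in row 3 is (3,5).
The only place for 6 in row 2 is (2,6).
Cage e needs two cells with sum 9, leaving (1,5) = 6.
Column 6 now contains 6, which forces (1,6) = 3.
Column 6 now contains 6, which forces (3,6) = 5.
The only place for 5 in row 2 is (2,5).
Column 5 now contains 5, leaving (4,5) = 3.
Column 5 already has 3; hence (6,5) = 1.
1 is placed in row 6, which forces (6,6) = 2.
Cage h needs two cells with sum 4, leaving (3,2) = 3.
3 is placed in row 3, which forces (3,4) = 1.
Row 4 already has 3; hence (4,2) = 1.
1 is placed in row 4, leaving (4,6) = 4.
Column 6 already has 4, leaving (5,6) = 1.
Cage m has sum 9, so (6,4) = 6.
Cage f needs sum 6, which forces (2,1) = 3.
Column 2 already has 1, so (2,2) = 2.
Row 2 already has 2, leaving (2,3) = 1.
Row 2 now contains 3, leaving (2,4) = 4.
Row 3 now contains 1, leaving (3,3) = 6.
Cage j has sum 16, so (4,3) = 2.
4 is placed in row 4; hence (4,4) = 5.
Cage g needs sum 18, leaving (5,2) = 6.
Cage j needs sum 16, leaving (5,4) = 3.
Row 6 already has 6, which forces (6,2) = 4.
The two cells of cage k must have sum 9, which forces (5,1) = 4.
3 is placed in row 5; hence (5,3) = 5.
4 is placed in row 6, leaving (6,1) = 5.
The 4 cells of cage g must have sum 18; hence (6,3) = 3.
The full grid is 1 5 4 2 6 3 / 3 2 1 4 5 6 / 2 3 6 1 4 5 / 6 1 2 5 3 4 / 4 6 5 3 2 1 / 5 4 3 6 1 2.

1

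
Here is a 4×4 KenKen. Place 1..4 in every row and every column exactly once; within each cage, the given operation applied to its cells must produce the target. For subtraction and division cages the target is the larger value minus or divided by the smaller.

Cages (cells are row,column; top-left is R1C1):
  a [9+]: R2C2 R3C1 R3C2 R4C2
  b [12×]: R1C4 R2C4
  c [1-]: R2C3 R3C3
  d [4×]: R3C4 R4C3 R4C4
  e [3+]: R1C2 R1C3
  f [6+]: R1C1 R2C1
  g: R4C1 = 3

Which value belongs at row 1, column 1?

Cage g is given; hence R4C1 = 3.
In row 1, 3 can only go at R1C4, so R1C4 = 3.
Column 4 already has 3, leaving R2C4 = 4.
Column 4 now contains 4, which forces R4C4 = 1.
Cage f's pair has sum 6, so R1C1 = 4.
Row 2 now contains 4; hence R2C1 = 2.
2 is placed in row 2, which forces R2C2 = 1.
Row 2 now contains 1, which forces R2C3 = 3.
2 is placed in column 1, which forces R3C1 = 1.
Column 4 already has 1, which forces R3C4 = 2.
Row 4 already has 1, so R4C3 = 2.
Column 2 already has 1, leaving R1C2 = 2.
2 is placed in column 3, so R1C3 = 1.
The 4 cells of cage a must have sum 9, so R3C2 = 3.
Row 3 now contains 2, which forces R3C3 = 4.
Row 4 already has 2, so R4C2 = 4.
Completed grid: 4 2 1 3 / 2 1 3 4 / 1 3 4 2 / 3 4 2 1.

4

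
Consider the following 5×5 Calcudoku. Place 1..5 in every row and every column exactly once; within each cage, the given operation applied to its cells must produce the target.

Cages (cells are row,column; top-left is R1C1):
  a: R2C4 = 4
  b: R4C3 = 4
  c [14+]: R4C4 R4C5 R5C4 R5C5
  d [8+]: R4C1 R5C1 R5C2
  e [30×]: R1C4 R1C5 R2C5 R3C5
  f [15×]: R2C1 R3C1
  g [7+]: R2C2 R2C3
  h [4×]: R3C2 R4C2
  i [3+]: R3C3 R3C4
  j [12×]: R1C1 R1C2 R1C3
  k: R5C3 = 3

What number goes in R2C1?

3

Cage a is a single given cell, which forces R2C4 = 4.
Cage b is a single given cell, so R4C3 = 4.
K is a freebie, so R5C3 = 3.
Column 3 now contains 3, so R1C3 = 1.
Cage h needs two cells with product 4, leaving R3C2 = 4.
1 is placed in column 3, so R3C3 = 2.
Row 3 now contains 2, which forces R3C4 = 1.
4 is placed in row 4, which forces R4C2 = 1.
The 3 cells of cage j must have product 12, leaving R1C1 = 4.
Column 2 already has 4, which forces R1C2 = 3.
Cage g's pair has sum 7, leaving R2C2 = 2.
2 is placed in column 3, leaving R2C3 = 5.
Cage e has product 30, leaving R2C5 = 1.
Column 1 now contains 4; hence R5C1 = 1.
2 is placed in column 2, so R5C2 = 5.
Row 5 now contains 5, leaving R5C4 = 2.
Row 5 already has 2, so R5C5 = 4.
Column 4 already has 2; hence R1C4 = 5.
Cage e needs product 30, so R1C5 = 2.
5 is placed in row 2, so R2C1 = 3.
Cage f's pair has product 15, so R3C1 = 5.
Cage e needs product 30, leaving R3C5 = 3.
Cage d has sum 8, which forces R4C1 = 2.
5 is placed in column 4, leaving R4C4 = 3.
Column 5 now contains 3, leaving R4C5 = 5.
The full grid is 4 3 1 5 2 / 3 2 5 4 1 / 5 4 2 1 3 / 2 1 4 3 5 / 1 5 3 2 4.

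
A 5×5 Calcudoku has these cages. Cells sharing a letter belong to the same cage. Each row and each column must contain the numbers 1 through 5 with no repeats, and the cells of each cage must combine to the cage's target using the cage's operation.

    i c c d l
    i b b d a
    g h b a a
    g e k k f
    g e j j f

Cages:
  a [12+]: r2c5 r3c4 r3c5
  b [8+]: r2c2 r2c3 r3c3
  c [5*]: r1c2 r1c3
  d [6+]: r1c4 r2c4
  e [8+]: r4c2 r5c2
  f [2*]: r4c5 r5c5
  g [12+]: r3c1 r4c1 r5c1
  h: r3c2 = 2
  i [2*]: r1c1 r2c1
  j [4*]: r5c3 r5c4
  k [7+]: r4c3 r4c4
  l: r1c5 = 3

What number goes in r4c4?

5

Cage l is given; hence r1c5 = 3.
Cage h is a single given cell, which forces r3c2 = 2.
Cage a needs sum 12, leaving r3c4 = 3.
Row 1 needs a 4, and only r1c4 is open for it.
The two cells of cage d must have sum 6; hence r2c4 = 2.
2 is placed in column 4, which forces r4c4 = 5.
The two cells of cage j must have product 4, which forces r5c3 = 4.
Column 4 already has 4, so r5c4 = 1.
1 is placed in row 5; hence r5c5 = 2.
The two cells of cage i must have product 2, which forces r1c1 = 2.
2 is placed in row 2, so r2c1 = 1.
Cage b has sum 8, leaving r2c2 = 4.
Cage b needs sum 8, which forces r2c3 = 3.
Row 2 already has 4, which forces r2c5 = 5.
Cage b has sum 8; hence r3c3 = 1.
5 is placed in column 5, which forces r3c5 = 4.
5 is placed in row 4, so r4c2 = 3.
5 is placed in row 4; hence r4c3 = 2.
Column 5 now contains 2, which forces r4c5 = 1.
Cage e needs two cells with sum 8, so r5c2 = 5.
Column 2 already has 5, which forces r1c2 = 1.
1 is placed in column 3, so r1c3 = 5.
Row 3 already has 4, leaving r3c1 = 5.
Row 4 already has 3, which forces r4c1 = 4.
5 is placed in row 5, which forces r5c1 = 3.
Filled in: 2 1 5 4 3 / 1 4 3 2 5 / 5 2 1 3 4 / 4 3 2 5 1 / 3 5 4 1 2.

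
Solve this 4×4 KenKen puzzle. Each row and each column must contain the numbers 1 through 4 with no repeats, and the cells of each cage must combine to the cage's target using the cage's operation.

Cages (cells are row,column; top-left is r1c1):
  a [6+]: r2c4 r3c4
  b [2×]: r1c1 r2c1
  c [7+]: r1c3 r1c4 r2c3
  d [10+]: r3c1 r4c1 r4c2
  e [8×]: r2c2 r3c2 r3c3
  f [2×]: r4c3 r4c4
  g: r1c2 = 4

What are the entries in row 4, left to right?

Cage g is given, leaving r1c2 = 4.
Column 2 already has 4, so r4c2 = 3.
The 3 cells of cage d must have sum 10, leaving r3c1 = 3.
The 3 cells of cage e must have product 8, leaving r3c3 = 4.
Row 3 already has 4, which forces r3c4 = 2.
Cage d has sum 10, which forces r4c1 = 4.
Column 4 already has 2, leaving r4c4 = 1.
Cage c needs sum 7, so r1c3 = 1.
Column 4 now contains 1, leaving r1c4 = 3.
The 3 cells of cage e must have product 8, so r2c2 = 2.
Cage c has sum 7; hence r2c3 = 3.
Column 4 already has 2, leaving r2c4 = 4.
Row 3 already has 2; hence r3c2 = 1.
1 is placed in row 4, leaving r4c3 = 2.
Row 1 already has 1, so r1c1 = 2.
2 is placed in row 2, which forces r2c1 = 1.
Filled in: 2 4 1 3 / 1 2 3 4 / 3 1 4 2 / 4 3 2 1.

4 3 2 1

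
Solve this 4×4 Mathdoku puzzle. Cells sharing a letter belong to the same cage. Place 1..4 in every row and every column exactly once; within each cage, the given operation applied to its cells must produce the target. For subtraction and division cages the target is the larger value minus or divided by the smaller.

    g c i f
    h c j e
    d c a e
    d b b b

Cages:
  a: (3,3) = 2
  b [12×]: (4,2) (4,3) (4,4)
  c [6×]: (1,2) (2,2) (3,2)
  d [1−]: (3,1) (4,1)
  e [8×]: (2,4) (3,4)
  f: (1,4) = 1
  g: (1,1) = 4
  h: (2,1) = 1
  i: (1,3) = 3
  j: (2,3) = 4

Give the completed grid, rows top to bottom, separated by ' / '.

4 2 3 1 / 1 3 4 2 / 3 1 2 4 / 2 4 1 3

G is a freebie, which forces (1,1) = 4.
Cage i is a single given cell, which forces (1,3) = 3.
Cage f is a single given cell, which forces (1,4) = 1.
H is a freebie, which forces (2,1) = 1.
Cage j is given, which forces (2,3) = 4.
Row 2 already has 4, leaving (2,4) = 2.
Cage a is a single given cell, which forces (3,3) = 2.
2 is placed in column 4, which forces (3,4) = 4.
Column 3 already has 4, leaving (4,3) = 1.
Column 4 already has 4, which forces (4,4) = 3.
1 is placed in row 1, which forces (1,2) = 2.
Row 2 now contains 2, so (2,2) = 3.
2 is placed in row 3, which forces (3,1) = 3.
The 3 cells of cage c must have product 6; hence (3,2) = 1.
Row 4 already has 3; hence (4,1) = 2.
Row 4 already has 3, leaving (4,2) = 4.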